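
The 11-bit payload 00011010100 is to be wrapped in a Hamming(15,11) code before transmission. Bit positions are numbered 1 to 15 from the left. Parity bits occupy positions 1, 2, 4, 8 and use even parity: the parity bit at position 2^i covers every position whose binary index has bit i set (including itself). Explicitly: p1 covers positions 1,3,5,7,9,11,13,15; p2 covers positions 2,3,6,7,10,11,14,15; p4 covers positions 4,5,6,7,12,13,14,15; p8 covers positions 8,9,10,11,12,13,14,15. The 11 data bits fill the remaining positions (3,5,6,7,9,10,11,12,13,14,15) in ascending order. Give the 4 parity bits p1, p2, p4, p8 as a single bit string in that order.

0001

Place data bits at non-power-of-two positions: b3=0, b5=0, b6=0, b7=1, b9=1, b10=0, b11=1, b12=0, b13=1, b14=0, b15=0.
p1 = XOR of data positions {3,5,7,9,11,13,15} = 0⊕0⊕1⊕1⊕1⊕1⊕0 = 0
p2 = XOR of data positions {3,6,7,10,11,14,15} = 0⊕0⊕1⊕0⊕1⊕0⊕0 = 0
p4 = XOR of data positions {5,6,7,12,13,14,15} = 0⊕0⊕1⊕0⊕1⊕0⊕0 = 0
p8 = XOR of data positions {9,10,11,12,13,14,15} = 1⊕0⊕1⊕0⊕1⊕0⊕0 = 1
Parity bits p1,p2,p4,p8 = 0001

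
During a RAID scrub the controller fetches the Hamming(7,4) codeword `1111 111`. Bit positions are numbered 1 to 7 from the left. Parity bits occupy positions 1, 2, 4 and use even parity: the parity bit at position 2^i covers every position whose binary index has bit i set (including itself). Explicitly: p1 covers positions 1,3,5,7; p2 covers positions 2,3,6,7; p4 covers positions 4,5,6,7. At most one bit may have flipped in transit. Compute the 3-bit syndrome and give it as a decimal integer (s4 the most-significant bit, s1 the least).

0

s1: b1⊕b3⊕b5⊕b7 = 1⊕1⊕1⊕1 = 0
s2: b2⊕b3⊕b6⊕b7 = 1⊕1⊕1⊕1 = 0
s4: b4⊕b5⊕b6⊕b7 = 1⊕1⊕1⊕1 = 0
Syndrome (s4...s1) = 000 → position 0 (no error).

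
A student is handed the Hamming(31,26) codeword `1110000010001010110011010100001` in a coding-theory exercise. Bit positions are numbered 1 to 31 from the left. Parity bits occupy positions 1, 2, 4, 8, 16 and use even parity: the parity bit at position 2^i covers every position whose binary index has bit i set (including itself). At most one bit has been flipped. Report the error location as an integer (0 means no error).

22

s1: b1⊕b3⊕b5⊕b7⊕b9⊕b11⊕b13⊕b15⊕b17⊕b19⊕b21⊕b23⊕b25⊕b27⊕b29⊕b31 = 1⊕1⊕0⊕0⊕1⊕0⊕1⊕1⊕1⊕0⊕1⊕0⊕0⊕0⊕0⊕1 = 0
s2: b2⊕b3⊕b6⊕b7⊕b10⊕b11⊕b14⊕b15⊕b18⊕b19⊕b22⊕b23⊕b26⊕b27⊕b30⊕b31 = 1⊕1⊕0⊕0⊕0⊕0⊕0⊕1⊕1⊕0⊕1⊕0⊕1⊕0⊕0⊕1 = 1
s4: b4⊕b5⊕b6⊕b7⊕b12⊕b13⊕b14⊕b15⊕b20⊕b21⊕b22⊕b23⊕b28⊕b29⊕b30⊕b31 = 0⊕0⊕0⊕0⊕0⊕1⊕0⊕1⊕0⊕1⊕1⊕0⊕0⊕0⊕0⊕1 = 1
s8: b8⊕b9⊕b10⊕b11⊕b12⊕b13⊕b14⊕b15⊕b24⊕b25⊕b26⊕b27⊕b28⊕b29⊕b30⊕b31 = 0⊕1⊕0⊕0⊕0⊕1⊕0⊕1⊕1⊕0⊕1⊕0⊕0⊕0⊕0⊕1 = 0
s16: b16⊕b17⊕b18⊕b19⊕b20⊕b21⊕b22⊕b23⊕b24⊕b25⊕b26⊕b27⊕b28⊕b29⊕b30⊕b31 = 0⊕1⊕1⊕0⊕0⊕1⊕1⊕0⊕1⊕0⊕1⊕0⊕0⊕0⊕0⊕1 = 1
Syndrome (s16...s1) = 10110 → position 22.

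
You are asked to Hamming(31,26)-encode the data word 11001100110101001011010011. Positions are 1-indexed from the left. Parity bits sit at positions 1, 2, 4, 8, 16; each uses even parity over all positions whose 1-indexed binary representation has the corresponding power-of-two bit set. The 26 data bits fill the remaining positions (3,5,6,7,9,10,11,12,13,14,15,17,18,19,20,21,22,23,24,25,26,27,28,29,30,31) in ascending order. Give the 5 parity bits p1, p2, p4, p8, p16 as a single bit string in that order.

10010

Place data bits at non-power-of-two positions: b3=1, b5=1, b6=0, b7=0, b9=1, b10=1, b11=0, b12=0, b13=1, b14=1, b15=0, b17=1, b18=0, b19=1, b20=0, b21=0, b22=1, b23=0, b24=1, b25=1, b26=0, b27=1, b28=0, b29=0, b30=1, b31=1.
p1 = XOR of data positions {3,5,7,9,11,13,15,17,19,21,23,25,27,29,31} = 1⊕1⊕0⊕1⊕0⊕1⊕0⊕1⊕1⊕0⊕0⊕1⊕1⊕0⊕1 = 1
p2 = XOR of data positions {3,6,7,10,11,14,15,18,19,22,23,26,27,30,31} = 1⊕0⊕0⊕1⊕0⊕1⊕0⊕0⊕1⊕1⊕0⊕0⊕1⊕1⊕1 = 0
p4 = XOR of data positions {5,6,7,12,13,14,15,20,21,22,23,28,29,30,31} = 1⊕0⊕0⊕0⊕1⊕1⊕0⊕0⊕0⊕1⊕0⊕0⊕0⊕1⊕1 = 0
p8 = XOR of data positions {9,10,11,12,13,14,15,24,25,26,27,28,29,30,31} = 1⊕1⊕0⊕0⊕1⊕1⊕0⊕1⊕1⊕0⊕1⊕0⊕0⊕1⊕1 = 1
p16 = XOR of data positions {17,18,19,20,21,22,23,24,25,26,27,28,29,30,31} = 1⊕0⊕1⊕0⊕0⊕1⊕0⊕1⊕1⊕0⊕1⊕0⊕0⊕1⊕1 = 0
Parity bits p1,p2,p4,p8,p16 = 10010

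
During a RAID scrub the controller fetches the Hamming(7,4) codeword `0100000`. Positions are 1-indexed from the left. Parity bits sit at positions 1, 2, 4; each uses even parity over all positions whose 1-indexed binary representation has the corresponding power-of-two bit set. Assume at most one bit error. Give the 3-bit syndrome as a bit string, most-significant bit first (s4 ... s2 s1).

010

s1: b1⊕b3⊕b5⊕b7 = 0⊕0⊕0⊕0 = 0
s2: b2⊕b3⊕b6⊕b7 = 1⊕0⊕0⊕0 = 1
s4: b4⊕b5⊕b6⊕b7 = 0⊕0⊕0⊕0 = 0
Syndrome (s4...s1) = 010 → position 2.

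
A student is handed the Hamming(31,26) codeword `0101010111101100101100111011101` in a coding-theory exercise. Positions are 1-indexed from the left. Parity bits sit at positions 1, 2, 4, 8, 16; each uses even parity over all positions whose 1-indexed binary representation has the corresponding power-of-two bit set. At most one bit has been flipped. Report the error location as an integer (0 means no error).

s1: b1⊕b3⊕b5⊕b7⊕b9⊕b11⊕b13⊕b15⊕b17⊕b19⊕b21⊕b23⊕b25⊕b27⊕b29⊕b31 = 0⊕0⊕0⊕0⊕1⊕1⊕1⊕0⊕1⊕1⊕0⊕1⊕1⊕1⊕1⊕1 = 0
s2: b2⊕b3⊕b6⊕b7⊕b10⊕b11⊕b14⊕b15⊕b18⊕b19⊕b22⊕b23⊕b26⊕b27⊕b30⊕b31 = 1⊕0⊕1⊕0⊕1⊕1⊕1⊕0⊕0⊕1⊕0⊕1⊕0⊕1⊕0⊕1 = 1
s4: b4⊕b5⊕b6⊕b7⊕b12⊕b13⊕b14⊕b15⊕b20⊕b21⊕b22⊕b23⊕b28⊕b29⊕b30⊕b31 = 1⊕0⊕1⊕0⊕0⊕1⊕1⊕0⊕1⊕0⊕0⊕1⊕1⊕1⊕0⊕1 = 1
s8: b8⊕b9⊕b10⊕b11⊕b12⊕b13⊕b14⊕b15⊕b24⊕b25⊕b26⊕b27⊕b28⊕b29⊕b30⊕b31 = 1⊕1⊕1⊕1⊕0⊕1⊕1⊕0⊕1⊕1⊕0⊕1⊕1⊕1⊕0⊕1 = 0
s16: b16⊕b17⊕b18⊕b19⊕b20⊕b21⊕b22⊕b23⊕b24⊕b25⊕b26⊕b27⊕b28⊕b29⊕b30⊕b31 = 0⊕1⊕0⊕1⊕1⊕0⊕0⊕1⊕1⊕1⊕0⊕1⊕1⊕1⊕0⊕1 = 0
Syndrome (s16...s1) = 00110 → position 6.

6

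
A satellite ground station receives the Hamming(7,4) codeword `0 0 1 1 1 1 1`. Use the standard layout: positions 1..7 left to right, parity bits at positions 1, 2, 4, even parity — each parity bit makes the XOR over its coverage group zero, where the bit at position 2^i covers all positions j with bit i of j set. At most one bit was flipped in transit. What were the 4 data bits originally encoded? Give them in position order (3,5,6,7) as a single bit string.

s1: b1⊕b3⊕b5⊕b7 = 0⊕1⊕1⊕1 = 1
s2: b2⊕b3⊕b6⊕b7 = 0⊕1⊕1⊕1 = 1
s4: b4⊕b5⊕b6⊕b7 = 1⊕1⊕1⊕1 = 0
Syndrome (s4...s1) = 011 → position 3.
Flip bit 3: corrected codeword = 0001111
Data bits at positions 3,5,6,7: 0111

0111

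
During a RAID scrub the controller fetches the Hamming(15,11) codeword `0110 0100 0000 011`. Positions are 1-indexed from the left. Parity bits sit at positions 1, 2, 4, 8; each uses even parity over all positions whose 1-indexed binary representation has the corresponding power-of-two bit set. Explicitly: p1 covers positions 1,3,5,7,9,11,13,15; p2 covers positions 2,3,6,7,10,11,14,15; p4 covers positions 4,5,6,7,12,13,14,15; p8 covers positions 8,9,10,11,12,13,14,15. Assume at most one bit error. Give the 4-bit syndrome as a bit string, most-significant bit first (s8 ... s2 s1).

s1: b1⊕b3⊕b5⊕b7⊕b9⊕b11⊕b13⊕b15 = 0⊕1⊕0⊕0⊕0⊕0⊕0⊕1 = 0
s2: b2⊕b3⊕b6⊕b7⊕b10⊕b11⊕b14⊕b15 = 1⊕1⊕1⊕0⊕0⊕0⊕1⊕1 = 1
s4: b4⊕b5⊕b6⊕b7⊕b12⊕b13⊕b14⊕b15 = 0⊕0⊕1⊕0⊕0⊕0⊕1⊕1 = 1
s8: b8⊕b9⊕b10⊕b11⊕b12⊕b13⊕b14⊕b15 = 0⊕0⊕0⊕0⊕0⊕0⊕1⊕1 = 0
Syndrome (s8...s1) = 0110 → position 6.

0110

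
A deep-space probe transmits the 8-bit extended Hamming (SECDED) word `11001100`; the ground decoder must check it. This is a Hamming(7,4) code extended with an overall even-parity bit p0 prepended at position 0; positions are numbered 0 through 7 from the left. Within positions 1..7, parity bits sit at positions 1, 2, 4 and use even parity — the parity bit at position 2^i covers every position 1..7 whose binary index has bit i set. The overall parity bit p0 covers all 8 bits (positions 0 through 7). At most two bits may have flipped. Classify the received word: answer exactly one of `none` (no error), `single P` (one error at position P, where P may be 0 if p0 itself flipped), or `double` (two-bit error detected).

none

s1: b1⊕b3⊕b5⊕b7 = 1⊕0⊕1⊕0 = 0
s2: b2⊕b3⊕b6⊕b7 = 0⊕0⊕0⊕0 = 0
s4: b4⊕b5⊕b6⊕b7 = 1⊕1⊕0⊕0 = 0
Syndrome (s4...s1) = 000 → position 0 (no error).
Overall parity (XOR of all 8 bits, including p0): 1⊕1⊕0⊕0⊕1⊕1⊕0⊕0 = 0
Overall=0, syndrome position=0 → no error.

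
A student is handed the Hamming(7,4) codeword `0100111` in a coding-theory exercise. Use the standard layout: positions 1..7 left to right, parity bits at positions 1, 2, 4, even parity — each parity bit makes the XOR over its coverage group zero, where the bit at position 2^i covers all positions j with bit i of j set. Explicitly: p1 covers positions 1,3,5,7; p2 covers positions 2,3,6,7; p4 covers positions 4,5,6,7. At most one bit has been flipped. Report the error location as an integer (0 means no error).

6

s1: b1⊕b3⊕b5⊕b7 = 0⊕0⊕1⊕1 = 0
s2: b2⊕b3⊕b6⊕b7 = 1⊕0⊕1⊕1 = 1
s4: b4⊕b5⊕b6⊕b7 = 0⊕1⊕1⊕1 = 1
Syndrome (s4...s1) = 110 → position 6.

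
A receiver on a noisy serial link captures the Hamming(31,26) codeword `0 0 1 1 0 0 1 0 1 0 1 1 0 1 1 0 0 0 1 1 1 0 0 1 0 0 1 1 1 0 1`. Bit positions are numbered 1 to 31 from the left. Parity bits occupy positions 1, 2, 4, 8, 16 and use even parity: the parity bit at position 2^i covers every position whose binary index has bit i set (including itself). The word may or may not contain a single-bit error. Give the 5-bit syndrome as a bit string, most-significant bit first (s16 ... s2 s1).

00000

s1: b1⊕b3⊕b5⊕b7⊕b9⊕b11⊕b13⊕b15⊕b17⊕b19⊕b21⊕b23⊕b25⊕b27⊕b29⊕b31 = 0⊕1⊕0⊕1⊕1⊕1⊕0⊕1⊕0⊕1⊕1⊕0⊕0⊕1⊕1⊕1 = 0
s2: b2⊕b3⊕b6⊕b7⊕b10⊕b11⊕b14⊕b15⊕b18⊕b19⊕b22⊕b23⊕b26⊕b27⊕b30⊕b31 = 0⊕1⊕0⊕1⊕0⊕1⊕1⊕1⊕0⊕1⊕0⊕0⊕0⊕1⊕0⊕1 = 0
s4: b4⊕b5⊕b6⊕b7⊕b12⊕b13⊕b14⊕b15⊕b20⊕b21⊕b22⊕b23⊕b28⊕b29⊕b30⊕b31 = 1⊕0⊕0⊕1⊕1⊕0⊕1⊕1⊕1⊕1⊕0⊕0⊕1⊕1⊕0⊕1 = 0
s8: b8⊕b9⊕b10⊕b11⊕b12⊕b13⊕b14⊕b15⊕b24⊕b25⊕b26⊕b27⊕b28⊕b29⊕b30⊕b31 = 0⊕1⊕0⊕1⊕1⊕0⊕1⊕1⊕1⊕0⊕0⊕1⊕1⊕1⊕0⊕1 = 0
s16: b16⊕b17⊕b18⊕b19⊕b20⊕b21⊕b22⊕b23⊕b24⊕b25⊕b26⊕b27⊕b28⊕b29⊕b30⊕b31 = 0⊕0⊕0⊕1⊕1⊕1⊕0⊕0⊕1⊕0⊕0⊕1⊕1⊕1⊕0⊕1 = 0
Syndrome (s16...s1) = 00000 → position 0 (no error).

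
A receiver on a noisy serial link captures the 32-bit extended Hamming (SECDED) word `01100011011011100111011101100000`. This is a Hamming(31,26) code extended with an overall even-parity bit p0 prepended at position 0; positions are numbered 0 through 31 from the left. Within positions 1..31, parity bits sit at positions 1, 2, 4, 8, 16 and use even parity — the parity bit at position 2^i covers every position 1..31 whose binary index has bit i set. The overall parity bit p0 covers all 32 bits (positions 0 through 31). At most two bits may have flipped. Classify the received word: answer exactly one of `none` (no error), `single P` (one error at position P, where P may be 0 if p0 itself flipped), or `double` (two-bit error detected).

s1: b1⊕b3⊕b5⊕b7⊕b9⊕b11⊕b13⊕b15⊕b17⊕b19⊕b21⊕b23⊕b25⊕b27⊕b29⊕b31 = 1⊕0⊕0⊕1⊕1⊕0⊕1⊕0⊕1⊕1⊕1⊕1⊕1⊕0⊕0⊕0 = 1
s2: b2⊕b3⊕b6⊕b7⊕b10⊕b11⊕b14⊕b15⊕b18⊕b19⊕b22⊕b23⊕b26⊕b27⊕b30⊕b31 = 1⊕0⊕1⊕1⊕1⊕0⊕1⊕0⊕1⊕1⊕1⊕1⊕1⊕0⊕0⊕0 = 0
s4: b4⊕b5⊕b6⊕b7⊕b12⊕b13⊕b14⊕b15⊕b20⊕b21⊕b22⊕b23⊕b28⊕b29⊕b30⊕b31 = 0⊕0⊕1⊕1⊕1⊕1⊕1⊕0⊕0⊕1⊕1⊕1⊕0⊕0⊕0⊕0 = 0
s8: b8⊕b9⊕b10⊕b11⊕b12⊕b13⊕b14⊕b15⊕b24⊕b25⊕b26⊕b27⊕b28⊕b29⊕b30⊕b31 = 0⊕1⊕1⊕0⊕1⊕1⊕1⊕0⊕0⊕1⊕1⊕0⊕0⊕0⊕0⊕0 = 1
s16: b16⊕b17⊕b18⊕b19⊕b20⊕b21⊕b22⊕b23⊕b24⊕b25⊕b26⊕b27⊕b28⊕b29⊕b30⊕b31 = 0⊕1⊕1⊕1⊕0⊕1⊕1⊕1⊕0⊕1⊕1⊕0⊕0⊕0⊕0⊕0 = 0
Syndrome (s16...s1) = 01001 → position 9.
Overall parity (XOR of all 32 bits, including p0): 0⊕1⊕1⊕0⊕0⊕0⊕1⊕1⊕0⊕1⊕1⊕0⊕1⊕1⊕1⊕0⊕0⊕1⊕1⊕1⊕0⊕1⊕1⊕1⊕0⊕1⊕1⊕0⊕0⊕0⊕0⊕0 = 1
Overall=1, syndrome position=9 → single-bit error at position 9.

single 9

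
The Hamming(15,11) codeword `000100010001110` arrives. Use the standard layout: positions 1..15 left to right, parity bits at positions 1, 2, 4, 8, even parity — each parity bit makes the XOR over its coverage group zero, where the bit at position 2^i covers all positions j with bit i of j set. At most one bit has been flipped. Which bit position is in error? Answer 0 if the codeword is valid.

s1: b1⊕b3⊕b5⊕b7⊕b9⊕b11⊕b13⊕b15 = 0⊕0⊕0⊕0⊕0⊕0⊕1⊕0 = 1
s2: b2⊕b3⊕b6⊕b7⊕b10⊕b11⊕b14⊕b15 = 0⊕0⊕0⊕0⊕0⊕0⊕1⊕0 = 1
s4: b4⊕b5⊕b6⊕b7⊕b12⊕b13⊕b14⊕b15 = 1⊕0⊕0⊕0⊕1⊕1⊕1⊕0 = 0
s8: b8⊕b9⊕b10⊕b11⊕b12⊕b13⊕b14⊕b15 = 1⊕0⊕0⊕0⊕1⊕1⊕1⊕0 = 0
Syndrome (s8...s1) = 0011 → position 3.

3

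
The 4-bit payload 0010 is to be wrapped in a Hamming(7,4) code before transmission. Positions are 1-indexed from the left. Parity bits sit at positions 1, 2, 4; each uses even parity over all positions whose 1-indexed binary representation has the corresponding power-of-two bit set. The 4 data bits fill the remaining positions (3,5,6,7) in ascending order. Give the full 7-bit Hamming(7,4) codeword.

Place data bits at non-power-of-two positions: b3=0, b5=0, b6=1, b7=0.
p1 = XOR of data positions {3,5,7} = 0⊕0⊕0 = 0
p2 = XOR of data positions {3,6,7} = 0⊕1⊕0 = 1
p4 = XOR of data positions {5,6,7} = 0⊕1⊕0 = 1
Codeword b1..b7 = 0101010

0101010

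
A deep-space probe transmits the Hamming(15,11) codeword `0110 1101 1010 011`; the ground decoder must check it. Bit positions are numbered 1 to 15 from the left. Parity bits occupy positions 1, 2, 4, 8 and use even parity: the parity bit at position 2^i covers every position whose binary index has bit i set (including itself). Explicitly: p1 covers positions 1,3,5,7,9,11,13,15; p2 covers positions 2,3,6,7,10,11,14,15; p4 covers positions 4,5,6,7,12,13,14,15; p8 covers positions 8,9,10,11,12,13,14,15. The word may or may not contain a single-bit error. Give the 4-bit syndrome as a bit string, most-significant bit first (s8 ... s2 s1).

1001

s1: b1⊕b3⊕b5⊕b7⊕b9⊕b11⊕b13⊕b15 = 0⊕1⊕1⊕0⊕1⊕1⊕0⊕1 = 1
s2: b2⊕b3⊕b6⊕b7⊕b10⊕b11⊕b14⊕b15 = 1⊕1⊕1⊕0⊕0⊕1⊕1⊕1 = 0
s4: b4⊕b5⊕b6⊕b7⊕b12⊕b13⊕b14⊕b15 = 0⊕1⊕1⊕0⊕0⊕0⊕1⊕1 = 0
s8: b8⊕b9⊕b10⊕b11⊕b12⊕b13⊕b14⊕b15 = 1⊕1⊕0⊕1⊕0⊕0⊕1⊕1 = 1
Syndrome (s8...s1) = 1001 → position 9.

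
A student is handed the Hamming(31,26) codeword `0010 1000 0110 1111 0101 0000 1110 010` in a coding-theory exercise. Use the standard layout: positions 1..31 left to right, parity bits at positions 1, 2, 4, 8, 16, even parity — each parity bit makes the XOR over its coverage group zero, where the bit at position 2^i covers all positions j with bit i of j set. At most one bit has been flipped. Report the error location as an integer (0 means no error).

27

s1: b1⊕b3⊕b5⊕b7⊕b9⊕b11⊕b13⊕b15⊕b17⊕b19⊕b21⊕b23⊕b25⊕b27⊕b29⊕b31 = 0⊕1⊕1⊕0⊕0⊕1⊕1⊕1⊕0⊕0⊕0⊕0⊕1⊕1⊕0⊕0 = 1
s2: b2⊕b3⊕b6⊕b7⊕b10⊕b11⊕b14⊕b15⊕b18⊕b19⊕b22⊕b23⊕b26⊕b27⊕b30⊕b31 = 0⊕1⊕0⊕0⊕1⊕1⊕1⊕1⊕1⊕0⊕0⊕0⊕1⊕1⊕1⊕0 = 1
s4: b4⊕b5⊕b6⊕b7⊕b12⊕b13⊕b14⊕b15⊕b20⊕b21⊕b22⊕b23⊕b28⊕b29⊕b30⊕b31 = 0⊕1⊕0⊕0⊕0⊕1⊕1⊕1⊕1⊕0⊕0⊕0⊕0⊕0⊕1⊕0 = 0
s8: b8⊕b9⊕b10⊕b11⊕b12⊕b13⊕b14⊕b15⊕b24⊕b25⊕b26⊕b27⊕b28⊕b29⊕b30⊕b31 = 0⊕0⊕1⊕1⊕0⊕1⊕1⊕1⊕0⊕1⊕1⊕1⊕0⊕0⊕1⊕0 = 1
s16: b16⊕b17⊕b18⊕b19⊕b20⊕b21⊕b22⊕b23⊕b24⊕b25⊕b26⊕b27⊕b28⊕b29⊕b30⊕b31 = 1⊕0⊕1⊕0⊕1⊕0⊕0⊕0⊕0⊕1⊕1⊕1⊕0⊕0⊕1⊕0 = 1
Syndrome (s16...s1) = 11011 → position 27.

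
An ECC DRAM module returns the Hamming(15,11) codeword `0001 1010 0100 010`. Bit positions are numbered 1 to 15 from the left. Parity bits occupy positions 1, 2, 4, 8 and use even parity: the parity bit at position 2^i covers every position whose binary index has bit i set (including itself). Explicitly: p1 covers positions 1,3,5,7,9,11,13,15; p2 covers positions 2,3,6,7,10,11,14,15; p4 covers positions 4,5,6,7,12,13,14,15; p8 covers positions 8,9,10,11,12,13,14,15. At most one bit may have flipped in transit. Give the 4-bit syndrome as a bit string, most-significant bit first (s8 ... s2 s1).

s1: b1⊕b3⊕b5⊕b7⊕b9⊕b11⊕b13⊕b15 = 0⊕0⊕1⊕1⊕0⊕0⊕0⊕0 = 0
s2: b2⊕b3⊕b6⊕b7⊕b10⊕b11⊕b14⊕b15 = 0⊕0⊕0⊕1⊕1⊕0⊕1⊕0 = 1
s4: b4⊕b5⊕b6⊕b7⊕b12⊕b13⊕b14⊕b15 = 1⊕1⊕0⊕1⊕0⊕0⊕1⊕0 = 0
s8: b8⊕b9⊕b10⊕b11⊕b12⊕b13⊕b14⊕b15 = 0⊕0⊕1⊕0⊕0⊕0⊕1⊕0 = 0
Syndrome (s8...s1) = 0010 → position 2.

0010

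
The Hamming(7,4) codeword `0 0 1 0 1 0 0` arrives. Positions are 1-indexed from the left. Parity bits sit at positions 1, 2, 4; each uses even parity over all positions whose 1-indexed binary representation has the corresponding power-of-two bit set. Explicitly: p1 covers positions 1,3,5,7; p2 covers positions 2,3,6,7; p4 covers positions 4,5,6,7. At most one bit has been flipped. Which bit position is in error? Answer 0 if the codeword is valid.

6

s1: b1⊕b3⊕b5⊕b7 = 0⊕1⊕1⊕0 = 0
s2: b2⊕b3⊕b6⊕b7 = 0⊕1⊕0⊕0 = 1
s4: b4⊕b5⊕b6⊕b7 = 0⊕1⊕0⊕0 = 1
Syndrome (s4...s1) = 110 → position 6.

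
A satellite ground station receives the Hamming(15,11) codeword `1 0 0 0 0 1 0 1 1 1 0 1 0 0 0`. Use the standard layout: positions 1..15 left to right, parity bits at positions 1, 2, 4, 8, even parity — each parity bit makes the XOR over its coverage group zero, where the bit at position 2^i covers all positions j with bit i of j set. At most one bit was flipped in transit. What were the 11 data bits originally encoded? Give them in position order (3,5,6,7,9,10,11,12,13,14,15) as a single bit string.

s1: b1⊕b3⊕b5⊕b7⊕b9⊕b11⊕b13⊕b15 = 1⊕0⊕0⊕0⊕1⊕0⊕0⊕0 = 0
s2: b2⊕b3⊕b6⊕b7⊕b10⊕b11⊕b14⊕b15 = 0⊕0⊕1⊕0⊕1⊕0⊕0⊕0 = 0
s4: b4⊕b5⊕b6⊕b7⊕b12⊕b13⊕b14⊕b15 = 0⊕0⊕1⊕0⊕1⊕0⊕0⊕0 = 0
s8: b8⊕b9⊕b10⊕b11⊕b12⊕b13⊕b14⊕b15 = 1⊕1⊕1⊕0⊕1⊕0⊕0⊕0 = 0
Syndrome (s8...s1) = 0000 → position 0 (no error).
No correction needed.
Data bits at positions 3,5,6,7,9,10,11,12,13,14,15: 00101101000

00101101000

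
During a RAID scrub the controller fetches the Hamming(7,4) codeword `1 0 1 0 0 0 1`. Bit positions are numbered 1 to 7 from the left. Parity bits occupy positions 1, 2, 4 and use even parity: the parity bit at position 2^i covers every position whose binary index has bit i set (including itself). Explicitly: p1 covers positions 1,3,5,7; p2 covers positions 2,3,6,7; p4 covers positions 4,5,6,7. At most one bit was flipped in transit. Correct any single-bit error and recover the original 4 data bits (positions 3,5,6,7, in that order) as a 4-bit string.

s1: b1⊕b3⊕b5⊕b7 = 1⊕1⊕0⊕1 = 1
s2: b2⊕b3⊕b6⊕b7 = 0⊕1⊕0⊕1 = 0
s4: b4⊕b5⊕b6⊕b7 = 0⊕0⊕0⊕1 = 1
Syndrome (s4...s1) = 101 → position 5.
Flip bit 5: corrected codeword = 1010101
Data bits at positions 3,5,6,7: 1101

1101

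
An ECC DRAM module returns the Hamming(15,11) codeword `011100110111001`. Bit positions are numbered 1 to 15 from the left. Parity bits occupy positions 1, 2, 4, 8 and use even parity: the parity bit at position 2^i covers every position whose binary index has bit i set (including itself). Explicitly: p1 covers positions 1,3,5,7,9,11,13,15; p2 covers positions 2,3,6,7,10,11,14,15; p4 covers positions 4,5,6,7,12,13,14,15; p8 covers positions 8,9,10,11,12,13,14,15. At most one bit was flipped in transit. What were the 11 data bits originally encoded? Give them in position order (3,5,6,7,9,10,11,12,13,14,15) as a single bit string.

s1: b1⊕b3⊕b5⊕b7⊕b9⊕b11⊕b13⊕b15 = 0⊕1⊕0⊕1⊕0⊕1⊕0⊕1 = 0
s2: b2⊕b3⊕b6⊕b7⊕b10⊕b11⊕b14⊕b15 = 1⊕1⊕0⊕1⊕1⊕1⊕0⊕1 = 0
s4: b4⊕b5⊕b6⊕b7⊕b12⊕b13⊕b14⊕b15 = 1⊕0⊕0⊕1⊕1⊕0⊕0⊕1 = 0
s8: b8⊕b9⊕b10⊕b11⊕b12⊕b13⊕b14⊕b15 = 1⊕0⊕1⊕1⊕1⊕0⊕0⊕1 = 1
Syndrome (s8...s1) = 1000 → position 8.
Flip bit 8: corrected codeword = 011100100111001
Data bits at positions 3,5,6,7,9,10,11,12,13,14,15: 10010111001

10010111001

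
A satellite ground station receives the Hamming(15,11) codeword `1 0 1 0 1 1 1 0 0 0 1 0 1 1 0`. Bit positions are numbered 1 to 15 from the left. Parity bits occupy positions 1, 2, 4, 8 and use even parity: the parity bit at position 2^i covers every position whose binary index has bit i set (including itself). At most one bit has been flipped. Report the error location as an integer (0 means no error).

14

s1: b1⊕b3⊕b5⊕b7⊕b9⊕b11⊕b13⊕b15 = 1⊕1⊕1⊕1⊕0⊕1⊕1⊕0 = 0
s2: b2⊕b3⊕b6⊕b7⊕b10⊕b11⊕b14⊕b15 = 0⊕1⊕1⊕1⊕0⊕1⊕1⊕0 = 1
s4: b4⊕b5⊕b6⊕b7⊕b12⊕b13⊕b14⊕b15 = 0⊕1⊕1⊕1⊕0⊕1⊕1⊕0 = 1
s8: b8⊕b9⊕b10⊕b11⊕b12⊕b13⊕b14⊕b15 = 0⊕0⊕0⊕1⊕0⊕1⊕1⊕0 = 1
Syndrome (s8...s1) = 1110 → position 14.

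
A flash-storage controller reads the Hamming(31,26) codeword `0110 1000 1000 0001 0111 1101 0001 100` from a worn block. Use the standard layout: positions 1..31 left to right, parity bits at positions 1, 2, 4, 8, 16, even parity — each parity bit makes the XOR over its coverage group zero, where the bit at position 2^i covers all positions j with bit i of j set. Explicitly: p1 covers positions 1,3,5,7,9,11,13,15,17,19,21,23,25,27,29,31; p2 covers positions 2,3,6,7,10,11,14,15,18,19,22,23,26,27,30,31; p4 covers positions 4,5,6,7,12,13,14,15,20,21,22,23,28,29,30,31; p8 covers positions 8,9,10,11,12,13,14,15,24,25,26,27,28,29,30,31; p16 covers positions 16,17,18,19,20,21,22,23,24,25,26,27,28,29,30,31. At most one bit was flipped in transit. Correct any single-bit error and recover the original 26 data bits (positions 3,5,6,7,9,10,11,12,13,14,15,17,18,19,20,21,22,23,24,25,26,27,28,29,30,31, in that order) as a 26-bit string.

11001000000001111010001100

s1: b1⊕b3⊕b5⊕b7⊕b9⊕b11⊕b13⊕b15⊕b17⊕b19⊕b21⊕b23⊕b25⊕b27⊕b29⊕b31 = 0⊕1⊕1⊕0⊕1⊕0⊕0⊕0⊕0⊕1⊕1⊕0⊕0⊕0⊕1⊕0 = 0
s2: b2⊕b3⊕b6⊕b7⊕b10⊕b11⊕b14⊕b15⊕b18⊕b19⊕b22⊕b23⊕b26⊕b27⊕b30⊕b31 = 1⊕1⊕0⊕0⊕0⊕0⊕0⊕0⊕1⊕1⊕1⊕0⊕0⊕0⊕0⊕0 = 1
s4: b4⊕b5⊕b6⊕b7⊕b12⊕b13⊕b14⊕b15⊕b20⊕b21⊕b22⊕b23⊕b28⊕b29⊕b30⊕b31 = 0⊕1⊕0⊕0⊕0⊕0⊕0⊕0⊕1⊕1⊕1⊕0⊕1⊕1⊕0⊕0 = 0
s8: b8⊕b9⊕b10⊕b11⊕b12⊕b13⊕b14⊕b15⊕b24⊕b25⊕b26⊕b27⊕b28⊕b29⊕b30⊕b31 = 0⊕1⊕0⊕0⊕0⊕0⊕0⊕0⊕1⊕0⊕0⊕0⊕1⊕1⊕0⊕0 = 0
s16: b16⊕b17⊕b18⊕b19⊕b20⊕b21⊕b22⊕b23⊕b24⊕b25⊕b26⊕b27⊕b28⊕b29⊕b30⊕b31 = 1⊕0⊕1⊕1⊕1⊕1⊕1⊕0⊕1⊕0⊕0⊕0⊕1⊕1⊕0⊕0 = 1
Syndrome (s16...s1) = 10010 → position 18.
Flip bit 18: corrected codeword = 0110100010000001001111010001100
Data bits at positions 3,5,6,7,9,10,11,12,13,14,15,17,18,19,20,21,22,23,24,25,26,27,28,29,30,31: 11001000000001111010001100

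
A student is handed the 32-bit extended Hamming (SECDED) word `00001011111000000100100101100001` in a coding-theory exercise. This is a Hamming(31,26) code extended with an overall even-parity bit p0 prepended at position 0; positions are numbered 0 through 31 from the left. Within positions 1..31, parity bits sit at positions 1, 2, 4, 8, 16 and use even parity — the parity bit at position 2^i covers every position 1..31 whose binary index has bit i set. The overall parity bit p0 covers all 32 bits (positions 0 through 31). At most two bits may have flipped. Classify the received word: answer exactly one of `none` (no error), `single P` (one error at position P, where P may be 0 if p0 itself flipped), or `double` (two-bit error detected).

none

s1: b1⊕b3⊕b5⊕b7⊕b9⊕b11⊕b13⊕b15⊕b17⊕b19⊕b21⊕b23⊕b25⊕b27⊕b29⊕b31 = 0⊕0⊕0⊕1⊕1⊕0⊕0⊕0⊕1⊕0⊕0⊕1⊕1⊕0⊕0⊕1 = 0
s2: b2⊕b3⊕b6⊕b7⊕b10⊕b11⊕b14⊕b15⊕b18⊕b19⊕b22⊕b23⊕b26⊕b27⊕b30⊕b31 = 0⊕0⊕1⊕1⊕1⊕0⊕0⊕0⊕0⊕0⊕0⊕1⊕1⊕0⊕0⊕1 = 0
s4: b4⊕b5⊕b6⊕b7⊕b12⊕b13⊕b14⊕b15⊕b20⊕b21⊕b22⊕b23⊕b28⊕b29⊕b30⊕b31 = 1⊕0⊕1⊕1⊕0⊕0⊕0⊕0⊕1⊕0⊕0⊕1⊕0⊕0⊕0⊕1 = 0
s8: b8⊕b9⊕b10⊕b11⊕b12⊕b13⊕b14⊕b15⊕b24⊕b25⊕b26⊕b27⊕b28⊕b29⊕b30⊕b31 = 1⊕1⊕1⊕0⊕0⊕0⊕0⊕0⊕0⊕1⊕1⊕0⊕0⊕0⊕0⊕1 = 0
s16: b16⊕b17⊕b18⊕b19⊕b20⊕b21⊕b22⊕b23⊕b24⊕b25⊕b26⊕b27⊕b28⊕b29⊕b30⊕b31 = 0⊕1⊕0⊕0⊕1⊕0⊕0⊕1⊕0⊕1⊕1⊕0⊕0⊕0⊕0⊕1 = 0
Syndrome (s16...s1) = 00000 → position 0 (no error).
Overall parity (XOR of all 32 bits, including p0): 0⊕0⊕0⊕0⊕1⊕0⊕1⊕1⊕1⊕1⊕1⊕0⊕0⊕0⊕0⊕0⊕0⊕1⊕0⊕0⊕1⊕0⊕0⊕1⊕0⊕1⊕1⊕0⊕0⊕0⊕0⊕1 = 0
Overall=0, syndrome position=0 → no error.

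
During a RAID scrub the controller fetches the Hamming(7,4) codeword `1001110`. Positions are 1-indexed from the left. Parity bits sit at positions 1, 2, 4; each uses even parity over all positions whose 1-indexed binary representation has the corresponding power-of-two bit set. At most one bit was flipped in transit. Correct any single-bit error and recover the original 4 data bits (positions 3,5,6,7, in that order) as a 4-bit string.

0100

s1: b1⊕b3⊕b5⊕b7 = 1⊕0⊕1⊕0 = 0
s2: b2⊕b3⊕b6⊕b7 = 0⊕0⊕1⊕0 = 1
s4: b4⊕b5⊕b6⊕b7 = 1⊕1⊕1⊕0 = 1
Syndrome (s4...s1) = 110 → position 6.
Flip bit 6: corrected codeword = 1001100
Data bits at positions 3,5,6,7: 0100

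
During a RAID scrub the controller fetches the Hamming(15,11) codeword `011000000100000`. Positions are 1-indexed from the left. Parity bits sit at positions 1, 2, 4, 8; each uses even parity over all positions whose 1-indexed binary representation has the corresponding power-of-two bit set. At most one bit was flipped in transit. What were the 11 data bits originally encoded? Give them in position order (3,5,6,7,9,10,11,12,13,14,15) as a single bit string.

10000110000

s1: b1⊕b3⊕b5⊕b7⊕b9⊕b11⊕b13⊕b15 = 0⊕1⊕0⊕0⊕0⊕0⊕0⊕0 = 1
s2: b2⊕b3⊕b6⊕b7⊕b10⊕b11⊕b14⊕b15 = 1⊕1⊕0⊕0⊕1⊕0⊕0⊕0 = 1
s4: b4⊕b5⊕b6⊕b7⊕b12⊕b13⊕b14⊕b15 = 0⊕0⊕0⊕0⊕0⊕0⊕0⊕0 = 0
s8: b8⊕b9⊕b10⊕b11⊕b12⊕b13⊕b14⊕b15 = 0⊕0⊕1⊕0⊕0⊕0⊕0⊕0 = 1
Syndrome (s8...s1) = 1011 → position 11.
Flip bit 11: corrected codeword = 011000000110000
Data bits at positions 3,5,6,7,9,10,11,12,13,14,15: 10000110000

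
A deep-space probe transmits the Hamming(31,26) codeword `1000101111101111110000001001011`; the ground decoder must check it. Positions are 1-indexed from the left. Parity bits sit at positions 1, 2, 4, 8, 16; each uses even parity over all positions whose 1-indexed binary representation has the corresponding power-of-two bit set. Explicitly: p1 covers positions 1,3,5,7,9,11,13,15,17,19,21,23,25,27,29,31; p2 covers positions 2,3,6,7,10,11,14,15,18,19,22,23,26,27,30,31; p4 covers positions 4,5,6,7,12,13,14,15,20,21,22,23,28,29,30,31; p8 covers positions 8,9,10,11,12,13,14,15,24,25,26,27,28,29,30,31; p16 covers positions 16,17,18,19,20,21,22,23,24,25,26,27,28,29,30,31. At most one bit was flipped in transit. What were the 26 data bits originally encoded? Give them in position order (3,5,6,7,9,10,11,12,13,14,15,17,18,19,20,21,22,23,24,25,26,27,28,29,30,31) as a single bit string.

01011110111110000011001011

s1: b1⊕b3⊕b5⊕b7⊕b9⊕b11⊕b13⊕b15⊕b17⊕b19⊕b21⊕b23⊕b25⊕b27⊕b29⊕b31 = 1⊕0⊕1⊕1⊕1⊕1⊕1⊕1⊕1⊕0⊕0⊕0⊕1⊕0⊕0⊕1 = 0
s2: b2⊕b3⊕b6⊕b7⊕b10⊕b11⊕b14⊕b15⊕b18⊕b19⊕b22⊕b23⊕b26⊕b27⊕b30⊕b31 = 0⊕0⊕0⊕1⊕1⊕1⊕1⊕1⊕1⊕0⊕0⊕0⊕0⊕0⊕1⊕1 = 0
s4: b4⊕b5⊕b6⊕b7⊕b12⊕b13⊕b14⊕b15⊕b20⊕b21⊕b22⊕b23⊕b28⊕b29⊕b30⊕b31 = 0⊕1⊕0⊕1⊕0⊕1⊕1⊕1⊕0⊕0⊕0⊕0⊕1⊕0⊕1⊕1 = 0
s8: b8⊕b9⊕b10⊕b11⊕b12⊕b13⊕b14⊕b15⊕b24⊕b25⊕b26⊕b27⊕b28⊕b29⊕b30⊕b31 = 1⊕1⊕1⊕1⊕0⊕1⊕1⊕1⊕0⊕1⊕0⊕0⊕1⊕0⊕1⊕1 = 1
s16: b16⊕b17⊕b18⊕b19⊕b20⊕b21⊕b22⊕b23⊕b24⊕b25⊕b26⊕b27⊕b28⊕b29⊕b30⊕b31 = 1⊕1⊕1⊕0⊕0⊕0⊕0⊕0⊕0⊕1⊕0⊕0⊕1⊕0⊕1⊕1 = 1
Syndrome (s16...s1) = 11000 → position 24.
Flip bit 24: corrected codeword = 1000101111101111110000011001011
Data bits at positions 3,5,6,7,9,10,11,12,13,14,15,17,18,19,20,21,22,23,24,25,26,27,28,29,30,31: 01011110111110000011001011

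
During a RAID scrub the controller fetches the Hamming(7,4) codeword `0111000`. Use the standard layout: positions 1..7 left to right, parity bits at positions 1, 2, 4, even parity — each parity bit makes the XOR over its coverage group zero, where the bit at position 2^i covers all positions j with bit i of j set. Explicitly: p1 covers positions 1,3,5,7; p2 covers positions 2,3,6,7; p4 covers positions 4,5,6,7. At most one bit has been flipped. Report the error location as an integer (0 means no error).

5

s1: b1⊕b3⊕b5⊕b7 = 0⊕1⊕0⊕0 = 1
s2: b2⊕b3⊕b6⊕b7 = 1⊕1⊕0⊕0 = 0
s4: b4⊕b5⊕b6⊕b7 = 1⊕0⊕0⊕0 = 1
Syndrome (s4...s1) = 101 → position 5.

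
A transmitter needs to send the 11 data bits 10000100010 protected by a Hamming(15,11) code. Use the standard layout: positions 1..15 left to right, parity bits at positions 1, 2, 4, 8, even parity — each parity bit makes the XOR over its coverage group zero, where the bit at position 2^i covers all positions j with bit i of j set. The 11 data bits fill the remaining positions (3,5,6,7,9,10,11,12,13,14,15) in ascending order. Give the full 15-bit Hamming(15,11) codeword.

Place data bits at non-power-of-two positions: b3=1, b5=0, b6=0, b7=0, b9=0, b10=1, b11=0, b12=0, b13=0, b14=1, b15=0.
p1 = XOR of data positions {3,5,7,9,11,13,15} = 1⊕0⊕0⊕0⊕0⊕0⊕0 = 1
p2 = XOR of data positions {3,6,7,10,11,14,15} = 1⊕0⊕0⊕1⊕0⊕1⊕0 = 1
p4 = XOR of data positions {5,6,7,12,13,14,15} = 0⊕0⊕0⊕0⊕0⊕1⊕0 = 1
p8 = XOR of data positions {9,10,11,12,13,14,15} = 0⊕1⊕0⊕0⊕0⊕1⊕0 = 0
Codeword b1..b15 = 111100000100010

111100000100010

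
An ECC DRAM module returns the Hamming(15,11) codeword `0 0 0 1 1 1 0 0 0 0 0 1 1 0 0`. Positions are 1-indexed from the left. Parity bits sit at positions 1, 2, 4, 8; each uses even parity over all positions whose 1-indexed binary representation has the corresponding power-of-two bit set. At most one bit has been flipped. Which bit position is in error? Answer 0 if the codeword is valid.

6

s1: b1⊕b3⊕b5⊕b7⊕b9⊕b11⊕b13⊕b15 = 0⊕0⊕1⊕0⊕0⊕0⊕1⊕0 = 0
s2: b2⊕b3⊕b6⊕b7⊕b10⊕b11⊕b14⊕b15 = 0⊕0⊕1⊕0⊕0⊕0⊕0⊕0 = 1
s4: b4⊕b5⊕b6⊕b7⊕b12⊕b13⊕b14⊕b15 = 1⊕1⊕1⊕0⊕1⊕1⊕0⊕0 = 1
s8: b8⊕b9⊕b10⊕b11⊕b12⊕b13⊕b14⊕b15 = 0⊕0⊕0⊕0⊕1⊕1⊕0⊕0 = 0
Syndrome (s8...s1) = 0110 → position 6.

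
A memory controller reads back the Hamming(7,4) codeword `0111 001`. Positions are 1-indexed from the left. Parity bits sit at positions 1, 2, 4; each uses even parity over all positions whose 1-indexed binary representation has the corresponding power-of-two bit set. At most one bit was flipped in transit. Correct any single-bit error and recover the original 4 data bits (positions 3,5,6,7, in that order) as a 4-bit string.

1001

s1: b1⊕b3⊕b5⊕b7 = 0⊕1⊕0⊕1 = 0
s2: b2⊕b3⊕b6⊕b7 = 1⊕1⊕0⊕1 = 1
s4: b4⊕b5⊕b6⊕b7 = 1⊕0⊕0⊕1 = 0
Syndrome (s4...s1) = 010 → position 2.
Flip bit 2: corrected codeword = 0011001
Data bits at positions 3,5,6,7: 1001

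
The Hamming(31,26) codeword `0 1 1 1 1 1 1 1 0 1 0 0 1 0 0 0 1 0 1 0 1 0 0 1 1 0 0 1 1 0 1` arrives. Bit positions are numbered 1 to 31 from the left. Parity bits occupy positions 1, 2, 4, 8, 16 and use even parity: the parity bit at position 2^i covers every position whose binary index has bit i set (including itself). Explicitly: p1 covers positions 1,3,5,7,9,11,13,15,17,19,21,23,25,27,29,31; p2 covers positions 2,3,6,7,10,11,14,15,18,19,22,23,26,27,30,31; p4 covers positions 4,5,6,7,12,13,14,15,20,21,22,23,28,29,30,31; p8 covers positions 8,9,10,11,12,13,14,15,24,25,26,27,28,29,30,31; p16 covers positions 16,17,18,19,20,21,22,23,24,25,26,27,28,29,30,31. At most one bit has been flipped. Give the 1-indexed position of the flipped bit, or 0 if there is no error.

6

s1: b1⊕b3⊕b5⊕b7⊕b9⊕b11⊕b13⊕b15⊕b17⊕b19⊕b21⊕b23⊕b25⊕b27⊕b29⊕b31 = 0⊕1⊕1⊕1⊕0⊕0⊕1⊕0⊕1⊕1⊕1⊕0⊕1⊕0⊕1⊕1 = 0
s2: b2⊕b3⊕b6⊕b7⊕b10⊕b11⊕b14⊕b15⊕b18⊕b19⊕b22⊕b23⊕b26⊕b27⊕b30⊕b31 = 1⊕1⊕1⊕1⊕1⊕0⊕0⊕0⊕0⊕1⊕0⊕0⊕0⊕0⊕0⊕1 = 1
s4: b4⊕b5⊕b6⊕b7⊕b12⊕b13⊕b14⊕b15⊕b20⊕b21⊕b22⊕b23⊕b28⊕b29⊕b30⊕b31 = 1⊕1⊕1⊕1⊕0⊕1⊕0⊕0⊕0⊕1⊕0⊕0⊕1⊕1⊕0⊕1 = 1
s8: b8⊕b9⊕b10⊕b11⊕b12⊕b13⊕b14⊕b15⊕b24⊕b25⊕b26⊕b27⊕b28⊕b29⊕b30⊕b31 = 1⊕0⊕1⊕0⊕0⊕1⊕0⊕0⊕1⊕1⊕0⊕0⊕1⊕1⊕0⊕1 = 0
s16: b16⊕b17⊕b18⊕b19⊕b20⊕b21⊕b22⊕b23⊕b24⊕b25⊕b26⊕b27⊕b28⊕b29⊕b30⊕b31 = 0⊕1⊕0⊕1⊕0⊕1⊕0⊕0⊕1⊕1⊕0⊕0⊕1⊕1⊕0⊕1 = 0
Syndrome (s16...s1) = 00110 → position 6.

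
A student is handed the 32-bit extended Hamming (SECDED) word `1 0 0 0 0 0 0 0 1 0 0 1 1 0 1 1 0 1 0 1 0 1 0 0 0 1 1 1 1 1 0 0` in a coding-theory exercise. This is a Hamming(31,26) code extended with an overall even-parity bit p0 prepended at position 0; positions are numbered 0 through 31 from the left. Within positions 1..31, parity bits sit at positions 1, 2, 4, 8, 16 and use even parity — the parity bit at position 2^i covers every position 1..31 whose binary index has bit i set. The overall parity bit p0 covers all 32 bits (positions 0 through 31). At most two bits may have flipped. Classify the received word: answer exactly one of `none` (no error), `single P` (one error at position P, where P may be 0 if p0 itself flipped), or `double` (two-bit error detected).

none

s1: b1⊕b3⊕b5⊕b7⊕b9⊕b11⊕b13⊕b15⊕b17⊕b19⊕b21⊕b23⊕b25⊕b27⊕b29⊕b31 = 0⊕0⊕0⊕0⊕0⊕1⊕0⊕1⊕1⊕1⊕1⊕0⊕1⊕1⊕1⊕0 = 0
s2: b2⊕b3⊕b6⊕b7⊕b10⊕b11⊕b14⊕b15⊕b18⊕b19⊕b22⊕b23⊕b26⊕b27⊕b30⊕b31 = 0⊕0⊕0⊕0⊕0⊕1⊕1⊕1⊕0⊕1⊕0⊕0⊕1⊕1⊕0⊕0 = 0
s4: b4⊕b5⊕b6⊕b7⊕b12⊕b13⊕b14⊕b15⊕b20⊕b21⊕b22⊕b23⊕b28⊕b29⊕b30⊕b31 = 0⊕0⊕0⊕0⊕1⊕0⊕1⊕1⊕0⊕1⊕0⊕0⊕1⊕1⊕0⊕0 = 0
s8: b8⊕b9⊕b10⊕b11⊕b12⊕b13⊕b14⊕b15⊕b24⊕b25⊕b26⊕b27⊕b28⊕b29⊕b30⊕b31 = 1⊕0⊕0⊕1⊕1⊕0⊕1⊕1⊕0⊕1⊕1⊕1⊕1⊕1⊕0⊕0 = 0
s16: b16⊕b17⊕b18⊕b19⊕b20⊕b21⊕b22⊕b23⊕b24⊕b25⊕b26⊕b27⊕b28⊕b29⊕b30⊕b31 = 0⊕1⊕0⊕1⊕0⊕1⊕0⊕0⊕0⊕1⊕1⊕1⊕1⊕1⊕0⊕0 = 0
Syndrome (s16...s1) = 00000 → position 0 (no error).
Overall parity (XOR of all 32 bits, including p0): 1⊕0⊕0⊕0⊕0⊕0⊕0⊕0⊕1⊕0⊕0⊕1⊕1⊕0⊕1⊕1⊕0⊕1⊕0⊕1⊕0⊕1⊕0⊕0⊕0⊕1⊕1⊕1⊕1⊕1⊕0⊕0 = 0
Overall=0, syndrome position=0 → no error.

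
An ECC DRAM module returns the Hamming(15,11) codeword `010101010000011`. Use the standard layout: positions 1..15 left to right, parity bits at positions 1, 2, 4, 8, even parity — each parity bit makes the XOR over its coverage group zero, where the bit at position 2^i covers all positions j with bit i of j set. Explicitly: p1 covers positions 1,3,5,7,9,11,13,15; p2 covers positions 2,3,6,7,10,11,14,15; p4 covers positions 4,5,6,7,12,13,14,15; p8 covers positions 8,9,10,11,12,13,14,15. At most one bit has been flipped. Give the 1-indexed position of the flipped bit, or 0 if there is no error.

s1: b1⊕b3⊕b5⊕b7⊕b9⊕b11⊕b13⊕b15 = 0⊕0⊕0⊕0⊕0⊕0⊕0⊕1 = 1
s2: b2⊕b3⊕b6⊕b7⊕b10⊕b11⊕b14⊕b15 = 1⊕0⊕1⊕0⊕0⊕0⊕1⊕1 = 0
s4: b4⊕b5⊕b6⊕b7⊕b12⊕b13⊕b14⊕b15 = 1⊕0⊕1⊕0⊕0⊕0⊕1⊕1 = 0
s8: b8⊕b9⊕b10⊕b11⊕b12⊕b13⊕b14⊕b15 = 1⊕0⊕0⊕0⊕0⊕0⊕1⊕1 = 1
Syndrome (s8...s1) = 1001 → position 9.

9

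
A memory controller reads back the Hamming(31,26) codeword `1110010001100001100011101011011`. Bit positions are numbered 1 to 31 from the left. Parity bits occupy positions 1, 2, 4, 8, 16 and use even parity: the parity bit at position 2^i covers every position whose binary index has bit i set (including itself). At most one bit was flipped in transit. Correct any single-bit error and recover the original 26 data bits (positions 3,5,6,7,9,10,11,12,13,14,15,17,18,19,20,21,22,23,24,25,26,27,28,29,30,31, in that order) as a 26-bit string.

10100110100100011101011011

s1: b1⊕b3⊕b5⊕b7⊕b9⊕b11⊕b13⊕b15⊕b17⊕b19⊕b21⊕b23⊕b25⊕b27⊕b29⊕b31 = 1⊕1⊕0⊕0⊕0⊕1⊕0⊕0⊕1⊕0⊕1⊕1⊕1⊕1⊕0⊕1 = 1
s2: b2⊕b3⊕b6⊕b7⊕b10⊕b11⊕b14⊕b15⊕b18⊕b19⊕b22⊕b23⊕b26⊕b27⊕b30⊕b31 = 1⊕1⊕1⊕0⊕1⊕1⊕0⊕0⊕0⊕0⊕1⊕1⊕0⊕1⊕1⊕1 = 0
s4: b4⊕b5⊕b6⊕b7⊕b12⊕b13⊕b14⊕b15⊕b20⊕b21⊕b22⊕b23⊕b28⊕b29⊕b30⊕b31 = 0⊕0⊕1⊕0⊕0⊕0⊕0⊕0⊕0⊕1⊕1⊕1⊕1⊕0⊕1⊕1 = 1
s8: b8⊕b9⊕b10⊕b11⊕b12⊕b13⊕b14⊕b15⊕b24⊕b25⊕b26⊕b27⊕b28⊕b29⊕b30⊕b31 = 0⊕0⊕1⊕1⊕0⊕0⊕0⊕0⊕0⊕1⊕0⊕1⊕1⊕0⊕1⊕1 = 1
s16: b16⊕b17⊕b18⊕b19⊕b20⊕b21⊕b22⊕b23⊕b24⊕b25⊕b26⊕b27⊕b28⊕b29⊕b30⊕b31 = 1⊕1⊕0⊕0⊕0⊕1⊕1⊕1⊕0⊕1⊕0⊕1⊕1⊕0⊕1⊕1 = 0
Syndrome (s16...s1) = 01101 → position 13.
Flip bit 13: corrected codeword = 1110010001101001100011101011011
Data bits at positions 3,5,6,7,9,10,11,12,13,14,15,17,18,19,20,21,22,23,24,25,26,27,28,29,30,31: 10100110100100011101011011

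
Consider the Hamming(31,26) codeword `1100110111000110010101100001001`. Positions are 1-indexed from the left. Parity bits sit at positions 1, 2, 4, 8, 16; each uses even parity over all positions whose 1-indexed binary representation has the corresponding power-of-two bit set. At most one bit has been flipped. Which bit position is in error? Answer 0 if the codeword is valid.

14

s1: b1⊕b3⊕b5⊕b7⊕b9⊕b11⊕b13⊕b15⊕b17⊕b19⊕b21⊕b23⊕b25⊕b27⊕b29⊕b31 = 1⊕0⊕1⊕0⊕1⊕0⊕0⊕1⊕0⊕0⊕0⊕1⊕0⊕0⊕0⊕1 = 0
s2: b2⊕b3⊕b6⊕b7⊕b10⊕b11⊕b14⊕b15⊕b18⊕b19⊕b22⊕b23⊕b26⊕b27⊕b30⊕b31 = 1⊕0⊕1⊕0⊕1⊕0⊕1⊕1⊕1⊕0⊕1⊕1⊕0⊕0⊕0⊕1 = 1
s4: b4⊕b5⊕b6⊕b7⊕b12⊕b13⊕b14⊕b15⊕b20⊕b21⊕b22⊕b23⊕b28⊕b29⊕b30⊕b31 = 0⊕1⊕1⊕0⊕0⊕0⊕1⊕1⊕1⊕0⊕1⊕1⊕1⊕0⊕0⊕1 = 1
s8: b8⊕b9⊕b10⊕b11⊕b12⊕b13⊕b14⊕b15⊕b24⊕b25⊕b26⊕b27⊕b28⊕b29⊕b30⊕b31 = 1⊕1⊕1⊕0⊕0⊕0⊕1⊕1⊕0⊕0⊕0⊕0⊕1⊕0⊕0⊕1 = 1
s16: b16⊕b17⊕b18⊕b19⊕b20⊕b21⊕b22⊕b23⊕b24⊕b25⊕b26⊕b27⊕b28⊕b29⊕b30⊕b31 = 0⊕0⊕1⊕0⊕1⊕0⊕1⊕1⊕0⊕0⊕0⊕0⊕1⊕0⊕0⊕1 = 0
Syndrome (s16...s1) = 01110 → position 14.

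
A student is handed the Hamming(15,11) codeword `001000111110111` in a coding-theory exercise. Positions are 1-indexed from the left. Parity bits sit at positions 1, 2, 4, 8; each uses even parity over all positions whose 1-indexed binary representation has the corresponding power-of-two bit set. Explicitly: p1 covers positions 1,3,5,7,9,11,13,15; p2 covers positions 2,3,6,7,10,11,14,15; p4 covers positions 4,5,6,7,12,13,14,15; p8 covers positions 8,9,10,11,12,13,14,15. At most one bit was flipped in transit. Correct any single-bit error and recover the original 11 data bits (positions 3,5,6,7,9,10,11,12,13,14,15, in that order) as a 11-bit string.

s1: b1⊕b3⊕b5⊕b7⊕b9⊕b11⊕b13⊕b15 = 0⊕1⊕0⊕1⊕1⊕1⊕1⊕1 = 0
s2: b2⊕b3⊕b6⊕b7⊕b10⊕b11⊕b14⊕b15 = 0⊕1⊕0⊕1⊕1⊕1⊕1⊕1 = 0
s4: b4⊕b5⊕b6⊕b7⊕b12⊕b13⊕b14⊕b15 = 0⊕0⊕0⊕1⊕0⊕1⊕1⊕1 = 0
s8: b8⊕b9⊕b10⊕b11⊕b12⊕b13⊕b14⊕b15 = 1⊕1⊕1⊕1⊕0⊕1⊕1⊕1 = 1
Syndrome (s8...s1) = 1000 → position 8.
Flip bit 8: corrected codeword = 001000101110111
Data bits at positions 3,5,6,7,9,10,11,12,13,14,15: 10011110111

10011110111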